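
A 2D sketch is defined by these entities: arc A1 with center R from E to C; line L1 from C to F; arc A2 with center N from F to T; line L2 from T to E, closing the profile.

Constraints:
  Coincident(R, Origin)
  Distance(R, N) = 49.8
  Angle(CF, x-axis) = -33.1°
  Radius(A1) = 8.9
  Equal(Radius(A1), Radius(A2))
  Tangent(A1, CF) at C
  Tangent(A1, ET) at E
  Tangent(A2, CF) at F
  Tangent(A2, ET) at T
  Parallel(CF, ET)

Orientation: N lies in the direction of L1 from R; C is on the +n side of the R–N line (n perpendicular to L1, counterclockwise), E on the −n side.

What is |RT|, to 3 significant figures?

50.6

Tangency of A1 to both parallel lines with radius 8.9 puts C and E at R ± 8.9·n: C = (4.86, 7.46), E = (-4.86, -7.46). Equal radii place F and T the same way about N: F = N + 8.9·n = (46.6, -19.7), T = N − 8.9·n = (36.9, -34.7). Then |RT| = |T − R| = 50.6.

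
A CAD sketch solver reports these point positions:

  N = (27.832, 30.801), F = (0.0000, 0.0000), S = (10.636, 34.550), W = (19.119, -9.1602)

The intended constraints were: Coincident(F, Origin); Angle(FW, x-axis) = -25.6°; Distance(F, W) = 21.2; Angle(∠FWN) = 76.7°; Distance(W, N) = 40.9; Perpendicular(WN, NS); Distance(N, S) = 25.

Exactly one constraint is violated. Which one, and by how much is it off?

Distance(N, S) = 25 — off by 7.40.

F = (0.00, 0.00) ✓; FW at -25.60° ✓; |FW| = 21.20 ✓; ∠FWN = 76.70° ✓; |WN| = 40.90 ✓; ∠(WN, NS) = 90.00° ✓; |NS| = 17.60 ✗.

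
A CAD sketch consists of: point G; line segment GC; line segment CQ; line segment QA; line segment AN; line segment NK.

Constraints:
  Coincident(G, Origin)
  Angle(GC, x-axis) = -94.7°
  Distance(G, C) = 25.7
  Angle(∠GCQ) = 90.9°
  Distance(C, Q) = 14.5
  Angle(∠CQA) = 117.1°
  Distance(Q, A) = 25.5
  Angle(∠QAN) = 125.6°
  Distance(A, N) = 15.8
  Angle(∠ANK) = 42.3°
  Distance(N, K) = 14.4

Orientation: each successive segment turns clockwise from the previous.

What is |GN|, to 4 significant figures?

22.21

∠CQA = 117.1° gives QA at 113.3° from the x-axis; with |QA| = 25.5, A = (-26.66, -1.232). ∠QAN = 125.6° gives AN at 58.90° from the x-axis; with |AN| = 15.8, N = (-18.50, 12.30). Then |GN| = |N − G| = 22.21.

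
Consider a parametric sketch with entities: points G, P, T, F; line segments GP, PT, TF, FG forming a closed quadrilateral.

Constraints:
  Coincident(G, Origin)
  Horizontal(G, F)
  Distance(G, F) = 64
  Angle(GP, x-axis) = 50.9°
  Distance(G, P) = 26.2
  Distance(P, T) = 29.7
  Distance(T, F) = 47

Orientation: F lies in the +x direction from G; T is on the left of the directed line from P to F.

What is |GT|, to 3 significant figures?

55.7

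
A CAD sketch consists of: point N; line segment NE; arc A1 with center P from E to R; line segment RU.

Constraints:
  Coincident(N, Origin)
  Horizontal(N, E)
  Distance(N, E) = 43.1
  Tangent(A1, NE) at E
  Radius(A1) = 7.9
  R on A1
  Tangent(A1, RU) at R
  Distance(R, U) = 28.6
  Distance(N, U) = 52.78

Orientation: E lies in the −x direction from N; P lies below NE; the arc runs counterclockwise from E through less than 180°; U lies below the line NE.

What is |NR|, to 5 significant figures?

51.466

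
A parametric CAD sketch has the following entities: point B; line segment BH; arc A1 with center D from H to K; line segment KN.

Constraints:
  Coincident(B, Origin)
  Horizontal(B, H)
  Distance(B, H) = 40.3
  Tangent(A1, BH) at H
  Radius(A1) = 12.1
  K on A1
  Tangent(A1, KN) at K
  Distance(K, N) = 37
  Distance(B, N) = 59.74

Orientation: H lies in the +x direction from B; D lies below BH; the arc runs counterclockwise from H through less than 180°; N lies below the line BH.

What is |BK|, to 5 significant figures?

31.305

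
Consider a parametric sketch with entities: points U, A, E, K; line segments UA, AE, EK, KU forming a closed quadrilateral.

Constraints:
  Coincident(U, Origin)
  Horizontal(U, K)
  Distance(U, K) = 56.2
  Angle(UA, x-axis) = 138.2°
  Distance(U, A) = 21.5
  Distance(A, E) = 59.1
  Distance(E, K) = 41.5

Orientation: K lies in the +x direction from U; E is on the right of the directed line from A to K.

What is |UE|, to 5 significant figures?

37.670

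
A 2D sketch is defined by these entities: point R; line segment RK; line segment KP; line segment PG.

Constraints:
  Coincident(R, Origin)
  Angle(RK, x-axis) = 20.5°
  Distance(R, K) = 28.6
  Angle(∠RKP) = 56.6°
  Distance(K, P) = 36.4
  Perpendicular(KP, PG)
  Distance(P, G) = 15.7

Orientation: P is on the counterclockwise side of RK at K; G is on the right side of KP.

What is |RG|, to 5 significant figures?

44.643

R is at the origin; RK runs at 20.5° with length 28.6, so K = 28.6·(cos 20.5°, sin 20.5°) = (26.789, 10.016). ∠RKP = 56.6°, so KP runs at 20.5° + (180° − 56.6°) = 143.90° from the x-axis; with |KP| = 36.4, P = K + 36.4·(cos 143.90°, sin 143.90°) = (-2.6220, 31.463). KP ⟂ PG; with |PG| = 15.7 on the right of KP, G = P + 15.7·(0.58920, 0.80799) = (6.6284, 44.148). Then |RG| = |G − R| = 44.643.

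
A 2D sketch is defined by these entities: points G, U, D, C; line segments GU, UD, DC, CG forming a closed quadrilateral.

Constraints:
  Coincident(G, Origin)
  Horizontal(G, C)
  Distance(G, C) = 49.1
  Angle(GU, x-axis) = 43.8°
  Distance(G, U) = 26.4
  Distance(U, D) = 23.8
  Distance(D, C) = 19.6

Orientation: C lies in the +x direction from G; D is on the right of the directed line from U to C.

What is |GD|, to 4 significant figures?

29.88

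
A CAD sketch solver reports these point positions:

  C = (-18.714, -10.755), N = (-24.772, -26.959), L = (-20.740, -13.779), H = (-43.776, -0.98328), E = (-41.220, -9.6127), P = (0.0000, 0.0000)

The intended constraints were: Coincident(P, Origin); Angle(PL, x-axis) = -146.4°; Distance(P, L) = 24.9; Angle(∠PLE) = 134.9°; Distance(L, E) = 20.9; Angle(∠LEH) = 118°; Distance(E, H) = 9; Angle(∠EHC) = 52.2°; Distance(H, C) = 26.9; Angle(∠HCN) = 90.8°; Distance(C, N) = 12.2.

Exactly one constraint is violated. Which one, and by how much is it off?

Distance(C, N) = 12.2 — off by 5.10.

P = (0.00, 0.00) ✓; PL at -146.4° ✓; |PL| = 24.90 ✓; ∠PLE = 134.9° ✓; |LE| = 20.90 ✓; ∠LEH = 118.0° ✓; |EH| = 9.000 ✓; ∠EHC = 52.20° ✓; |HC| = 26.90 ✓; ∠HCN = 90.80° ✓; |CN| = 17.30 ✗.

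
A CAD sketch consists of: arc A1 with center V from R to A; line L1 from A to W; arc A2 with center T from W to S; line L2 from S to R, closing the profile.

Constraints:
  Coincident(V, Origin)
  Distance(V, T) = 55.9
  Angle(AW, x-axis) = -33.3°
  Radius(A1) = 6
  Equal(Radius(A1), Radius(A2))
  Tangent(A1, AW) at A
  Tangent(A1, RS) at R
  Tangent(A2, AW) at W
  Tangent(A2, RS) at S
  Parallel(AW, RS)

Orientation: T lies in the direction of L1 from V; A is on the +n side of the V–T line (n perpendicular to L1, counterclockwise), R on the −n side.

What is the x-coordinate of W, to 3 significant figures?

50.0

The slot axis is L1's direction at -33.3°, so u = (cos -33.3°, sin -33.3°) = (0.836, -0.549) and n = (−sin -33.3°, cos -33.3°) = (0.549, 0.836). V is at the origin and T lies 55.9 along u from V, so T = 55.9·u = (46.7, -30.7). Tangency of A1 to both parallel lines with radius 6.0 puts A and R at V ± 6.0·n: A = (3.29, 5.01), R = (-3.29, -5.01). Equal radii place W and S the same way about T: W = T + 6.0·n = (50.0, -25.7), S = T − 6.0·n = (43.4, -35.7). So W.x = 50.0.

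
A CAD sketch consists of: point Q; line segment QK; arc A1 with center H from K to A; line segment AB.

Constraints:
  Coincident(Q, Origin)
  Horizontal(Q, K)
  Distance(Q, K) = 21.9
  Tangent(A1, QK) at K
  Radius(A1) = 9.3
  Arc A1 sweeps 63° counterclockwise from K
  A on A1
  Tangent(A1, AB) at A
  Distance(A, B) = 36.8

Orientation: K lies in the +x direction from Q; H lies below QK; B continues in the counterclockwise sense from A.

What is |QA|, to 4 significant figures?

14.53

Tangency of A1 to QK means the radius HK is perpendicular to QK, so H = K + (0, -9.3) = (21.90, -9.300). On A1, K sits at bearing 90° from H; a 63° counterclockwise sweep puts A at bearing 153°, so A = H + 9.3·(cos 153°, sin 153°) = (13.61, -5.078). Then |QA| = |A − Q| = 14.53.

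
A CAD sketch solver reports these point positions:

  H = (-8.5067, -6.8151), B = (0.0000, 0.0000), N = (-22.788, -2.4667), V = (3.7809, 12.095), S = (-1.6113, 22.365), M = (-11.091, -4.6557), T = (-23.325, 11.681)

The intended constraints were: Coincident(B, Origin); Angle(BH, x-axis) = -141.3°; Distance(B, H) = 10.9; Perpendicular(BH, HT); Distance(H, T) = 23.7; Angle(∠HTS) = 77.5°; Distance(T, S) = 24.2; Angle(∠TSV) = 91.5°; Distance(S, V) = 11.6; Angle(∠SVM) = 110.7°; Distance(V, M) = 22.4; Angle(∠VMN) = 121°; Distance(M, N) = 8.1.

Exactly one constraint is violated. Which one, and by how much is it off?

Distance(M, N) = 8.1 — off by 3.80.

B = (0.00, 0.00) ✓; BH at -141.3° ✓; |BH| = 10.90 ✓; ∠(BH, HT) = 90.00° ✓; |HT| = 23.70 ✓; ∠HTS = 77.50° ✓; |TS| = 24.20 ✓; ∠TSV = 91.50° ✓; |SV| = 11.60 ✓; ∠SVM = 110.7° ✓; |VM| = 22.40 ✓; ∠VMN = 121.0° ✓; |MN| = 11.90 ✗.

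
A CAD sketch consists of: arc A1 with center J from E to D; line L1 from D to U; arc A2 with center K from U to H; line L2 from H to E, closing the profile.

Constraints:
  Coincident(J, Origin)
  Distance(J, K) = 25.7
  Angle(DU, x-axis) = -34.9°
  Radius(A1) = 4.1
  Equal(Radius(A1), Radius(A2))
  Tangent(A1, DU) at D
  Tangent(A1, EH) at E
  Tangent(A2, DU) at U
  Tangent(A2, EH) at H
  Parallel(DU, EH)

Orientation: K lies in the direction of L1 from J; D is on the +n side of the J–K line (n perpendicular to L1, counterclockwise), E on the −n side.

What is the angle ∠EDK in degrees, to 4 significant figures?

80.94°

The slot axis is L1's direction at -34.9°, so u = (cos -34.9°, sin -34.9°) = (0.8202, -0.5721) and n = (−sin -34.9°, cos -34.9°) = (0.5721, 0.8202). J is at the origin and K lies 25.7 along u from J, so K = 25.7·u = (21.08, -14.70). Tangency of A1 to both parallel lines with radius 4.1 puts D and E at J ± 4.1·n: D = (2.346, 3.363), E = (-2.346, -3.363). Then cos ∠EDK = DE·DK / (|DE||DK|), giving 80.94°.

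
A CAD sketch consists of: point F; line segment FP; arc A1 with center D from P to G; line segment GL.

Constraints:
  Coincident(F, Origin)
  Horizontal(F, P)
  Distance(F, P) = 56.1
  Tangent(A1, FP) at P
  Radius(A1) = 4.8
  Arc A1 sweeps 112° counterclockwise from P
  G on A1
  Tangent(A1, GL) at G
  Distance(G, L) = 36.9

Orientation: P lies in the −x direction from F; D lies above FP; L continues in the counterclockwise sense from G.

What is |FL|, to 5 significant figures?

77.151

On A1, P sits at bearing -90° from D; a 112° counterclockwise sweep puts G at bearing 22°, so G = D + 4.8·(cos 22°, sin 22°) = (-51.650, 6.5981). Tangency of A1 to GL means the radius DG is perpendicular to GL, so GL runs along (−sin 22°, cos 22°); with |GL| = 36.9, L = (-65.473, 40.811). Then |FL| = |L − F| = 77.151.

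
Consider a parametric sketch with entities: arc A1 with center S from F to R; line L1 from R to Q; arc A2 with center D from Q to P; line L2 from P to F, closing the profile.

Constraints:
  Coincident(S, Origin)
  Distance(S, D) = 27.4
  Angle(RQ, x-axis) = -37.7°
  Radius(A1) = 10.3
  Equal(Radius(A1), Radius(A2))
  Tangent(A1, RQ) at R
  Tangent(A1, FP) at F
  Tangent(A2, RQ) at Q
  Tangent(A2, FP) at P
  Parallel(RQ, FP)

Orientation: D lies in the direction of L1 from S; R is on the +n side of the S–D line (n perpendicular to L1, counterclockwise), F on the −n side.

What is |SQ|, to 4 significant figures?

29.27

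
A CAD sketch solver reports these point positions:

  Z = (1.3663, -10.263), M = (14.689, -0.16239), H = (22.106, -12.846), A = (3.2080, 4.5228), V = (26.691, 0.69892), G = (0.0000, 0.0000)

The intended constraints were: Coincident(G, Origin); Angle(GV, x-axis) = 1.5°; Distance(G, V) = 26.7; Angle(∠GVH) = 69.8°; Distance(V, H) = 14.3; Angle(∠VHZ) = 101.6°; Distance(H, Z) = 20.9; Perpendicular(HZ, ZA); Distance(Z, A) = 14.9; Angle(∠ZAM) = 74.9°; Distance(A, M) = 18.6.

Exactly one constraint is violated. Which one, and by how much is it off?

Distance(A, M) = 18.6 — off by 6.20.

G = (0.00, 0.00) ✓; GV at 1.500° ✓; |GV| = 26.70 ✓; ∠GVH = 69.80° ✓; |VH| = 14.30 ✓; ∠VHZ = 101.6° ✓; |HZ| = 20.90 ✓; ∠(HZ, ZA) = 90.00° ✓; |ZA| = 14.90 ✓; ∠ZAM = 74.90° ✓; |AM| = 12.40 ✗.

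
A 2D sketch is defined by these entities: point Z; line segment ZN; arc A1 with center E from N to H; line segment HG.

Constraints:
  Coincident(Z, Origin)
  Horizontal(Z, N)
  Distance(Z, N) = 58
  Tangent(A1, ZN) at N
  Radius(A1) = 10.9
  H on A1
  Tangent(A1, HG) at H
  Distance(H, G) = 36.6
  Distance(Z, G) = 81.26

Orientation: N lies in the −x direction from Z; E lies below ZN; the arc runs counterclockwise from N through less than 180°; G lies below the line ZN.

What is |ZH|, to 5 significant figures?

69.880

Z is at the origin; Z and N share the same y with |ZN| = 58.0 and N on the −x side, so N = (-58.000, 0.0000). Since A1 is tangent to ZN there, EN ⟂ ZN, so E = N + (0, -10.9) = (-58.000, -10.900). Since EH ⟂ HG (tangency), |EG| = √(10.9² + 36.6²) = 38.189 regardless of where H sits on A1. So G lies on both circle(Z, 81.26) and circle(E, 38.189); the below-ZN intersection is G = (-65.283, -48.388). H is the foot of the tangent from G: H = (-68.848, -11.962).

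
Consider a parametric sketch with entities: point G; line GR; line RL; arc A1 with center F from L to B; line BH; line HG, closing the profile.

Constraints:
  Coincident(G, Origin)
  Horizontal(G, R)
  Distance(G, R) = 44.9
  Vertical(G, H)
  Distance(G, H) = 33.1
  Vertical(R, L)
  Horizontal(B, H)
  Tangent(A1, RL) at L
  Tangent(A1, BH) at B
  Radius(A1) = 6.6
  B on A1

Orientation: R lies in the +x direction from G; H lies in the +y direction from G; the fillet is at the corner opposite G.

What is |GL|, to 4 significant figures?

52.14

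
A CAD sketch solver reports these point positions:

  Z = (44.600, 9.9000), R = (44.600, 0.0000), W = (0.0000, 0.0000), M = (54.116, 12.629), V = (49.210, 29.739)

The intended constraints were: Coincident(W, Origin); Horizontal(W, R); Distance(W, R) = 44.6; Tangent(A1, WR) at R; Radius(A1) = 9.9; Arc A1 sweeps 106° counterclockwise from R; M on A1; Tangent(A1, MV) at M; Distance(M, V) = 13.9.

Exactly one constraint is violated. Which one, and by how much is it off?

Distance(M, V) = 13.9 — off by 3.90.

W = (0.00, 0.00) ✓; W.y = 0.00, R.y = 0.00 ✓; |WR| = 44.60 ✓; ∠(ZR, RW) = 90.00° ✓; |ZR| = 9.900 ✓; bearing(Z→M) − bearing(Z→R) = 106.0° ✓; |ZM| = 9.900 ✓; ∠(ZM, MV) = 90.00° ✓; |MV| = 17.80 ✗.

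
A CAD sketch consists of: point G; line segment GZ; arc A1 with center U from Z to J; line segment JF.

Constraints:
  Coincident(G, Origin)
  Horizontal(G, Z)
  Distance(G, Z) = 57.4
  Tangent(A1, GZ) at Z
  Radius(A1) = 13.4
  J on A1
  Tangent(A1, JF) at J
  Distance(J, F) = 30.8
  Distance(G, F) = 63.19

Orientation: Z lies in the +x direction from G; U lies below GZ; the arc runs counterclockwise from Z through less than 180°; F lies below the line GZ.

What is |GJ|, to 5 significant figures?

46.104

Checks: |UJ| = 13.40 ✓; ∠(UJ, JF) = 90.00° ✓; |JF| = 30.80 ✓; |GF| = 63.19 ✓.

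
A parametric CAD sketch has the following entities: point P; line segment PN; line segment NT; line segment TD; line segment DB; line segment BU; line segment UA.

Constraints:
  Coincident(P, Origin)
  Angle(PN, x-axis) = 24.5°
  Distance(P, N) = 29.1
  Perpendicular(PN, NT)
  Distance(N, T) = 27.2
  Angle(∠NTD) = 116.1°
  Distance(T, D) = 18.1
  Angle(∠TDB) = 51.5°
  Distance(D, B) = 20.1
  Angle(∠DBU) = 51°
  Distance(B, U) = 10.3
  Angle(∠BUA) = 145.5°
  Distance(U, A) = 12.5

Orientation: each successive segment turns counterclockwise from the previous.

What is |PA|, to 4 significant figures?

43.58

∠DBU = 51.0° gives BU at 75.90° from the x-axis; with |BU| = 10.3, U = (11.68, 31.24). ∠BUA = 145.5° gives UA at 110.4° from the x-axis; with |UA| = 12.5, A = (7.328, 42.96). Then |PA| = |A − P| = 43.58.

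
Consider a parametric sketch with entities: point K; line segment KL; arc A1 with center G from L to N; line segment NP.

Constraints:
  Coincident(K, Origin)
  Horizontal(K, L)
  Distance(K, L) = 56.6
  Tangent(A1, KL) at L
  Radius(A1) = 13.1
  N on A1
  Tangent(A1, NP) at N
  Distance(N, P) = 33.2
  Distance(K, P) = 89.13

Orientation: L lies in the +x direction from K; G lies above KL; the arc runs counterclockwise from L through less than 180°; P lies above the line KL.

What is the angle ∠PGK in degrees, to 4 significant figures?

142.6°

K is at the origin; K and L share the same y with |KL| = 56.6 and L on the +x side, so L = (56.60, 0.000). The tangent condition forces GL to be normal to KL, so G = L + (0, 13.1) = (56.60, 13.10). Since GN ⟂ NP (tangency), |GP| = √(13.1² + 33.2²) = 35.69 regardless of where N sits on A1. So P lies on both circle(K, 89.13) and circle(G, 35.69); the above-KL intersection is P = (79.34, 40.61). N is the foot of the tangent from P: N = (69.06, 9.041).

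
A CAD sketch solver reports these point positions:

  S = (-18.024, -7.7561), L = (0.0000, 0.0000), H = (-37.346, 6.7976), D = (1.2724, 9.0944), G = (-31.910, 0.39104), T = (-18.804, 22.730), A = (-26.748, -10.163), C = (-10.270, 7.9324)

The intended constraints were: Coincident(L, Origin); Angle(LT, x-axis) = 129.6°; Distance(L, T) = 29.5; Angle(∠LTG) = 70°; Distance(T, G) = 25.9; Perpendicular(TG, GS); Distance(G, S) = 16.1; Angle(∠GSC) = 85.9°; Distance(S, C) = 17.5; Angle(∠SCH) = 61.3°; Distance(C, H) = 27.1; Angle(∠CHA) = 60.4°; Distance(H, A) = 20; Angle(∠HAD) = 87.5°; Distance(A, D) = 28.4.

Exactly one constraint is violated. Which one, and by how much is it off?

Distance(A, D) = 28.4 — off by 5.60.

L = (0.00, 0.00) ✓; LT at 129.6° ✓; |LT| = 29.50 ✓; ∠LTG = 70.00° ✓; |TG| = 25.90 ✓; ∠(TG, GS) = 90.00° ✓; |GS| = 16.10 ✓; ∠GSC = 85.90° ✓; |SC| = 17.50 ✓; ∠SCH = 61.30° ✓; |CH| = 27.10 ✓; ∠CHA = 60.40° ✓; |HA| = 20.00 ✓; ∠HAD = 87.50° ✓; |AD| = 34.00 ✗.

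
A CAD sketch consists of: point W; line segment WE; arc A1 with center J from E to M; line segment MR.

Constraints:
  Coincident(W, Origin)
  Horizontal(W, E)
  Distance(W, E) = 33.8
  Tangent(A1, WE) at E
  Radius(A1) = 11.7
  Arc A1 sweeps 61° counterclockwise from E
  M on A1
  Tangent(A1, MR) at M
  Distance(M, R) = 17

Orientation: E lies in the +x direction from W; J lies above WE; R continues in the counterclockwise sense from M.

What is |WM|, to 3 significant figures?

44.4

W is at the origin; WE is horizontal with |WE| = 33.8 and E on the +x side, so E = (33.8, 0.00). A1 meets WE tangentially, so JE is at right angles to WE, so J = E + (0, 11.7) = (33.8, 11.7). On A1, E sits at bearing -90° from J; a 61° counterclockwise sweep puts M at bearing -29°, so M = J + 11.7·(cos -29°, sin -29°) = (44.0, 6.03). Then |WM| = |M − W| = 44.4.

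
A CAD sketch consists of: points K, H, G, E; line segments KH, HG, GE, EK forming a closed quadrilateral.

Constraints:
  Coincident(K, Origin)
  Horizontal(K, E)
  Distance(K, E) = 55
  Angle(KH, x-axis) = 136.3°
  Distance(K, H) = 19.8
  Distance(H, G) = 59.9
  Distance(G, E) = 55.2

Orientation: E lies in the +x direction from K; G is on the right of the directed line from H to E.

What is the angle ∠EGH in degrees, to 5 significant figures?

75.611°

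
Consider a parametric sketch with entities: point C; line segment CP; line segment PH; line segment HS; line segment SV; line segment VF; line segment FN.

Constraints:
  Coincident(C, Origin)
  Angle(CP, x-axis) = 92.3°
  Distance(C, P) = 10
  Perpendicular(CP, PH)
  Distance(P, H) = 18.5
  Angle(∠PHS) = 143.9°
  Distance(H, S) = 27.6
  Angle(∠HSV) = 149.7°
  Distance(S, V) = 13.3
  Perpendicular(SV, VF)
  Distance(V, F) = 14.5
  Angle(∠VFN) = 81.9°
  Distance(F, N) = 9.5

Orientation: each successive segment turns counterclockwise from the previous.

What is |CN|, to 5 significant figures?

33.853

SV is perpendicular to VF, so VF runs at -21.300°; with |VF| = 14.5, F = (-31.838, -25.553). ∠VFN = 81.9° gives FN at 76.800° from the x-axis; with |FN| = 9.5, N = (-29.669, -16.304). Then |CN| = |N − C| = 33.853.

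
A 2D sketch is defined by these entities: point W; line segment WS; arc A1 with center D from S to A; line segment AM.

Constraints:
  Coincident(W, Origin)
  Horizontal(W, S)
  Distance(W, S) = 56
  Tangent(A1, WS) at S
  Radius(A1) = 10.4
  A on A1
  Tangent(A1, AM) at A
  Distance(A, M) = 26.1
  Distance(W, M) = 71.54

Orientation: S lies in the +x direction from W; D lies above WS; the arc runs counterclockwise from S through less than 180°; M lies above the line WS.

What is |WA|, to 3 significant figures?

67.4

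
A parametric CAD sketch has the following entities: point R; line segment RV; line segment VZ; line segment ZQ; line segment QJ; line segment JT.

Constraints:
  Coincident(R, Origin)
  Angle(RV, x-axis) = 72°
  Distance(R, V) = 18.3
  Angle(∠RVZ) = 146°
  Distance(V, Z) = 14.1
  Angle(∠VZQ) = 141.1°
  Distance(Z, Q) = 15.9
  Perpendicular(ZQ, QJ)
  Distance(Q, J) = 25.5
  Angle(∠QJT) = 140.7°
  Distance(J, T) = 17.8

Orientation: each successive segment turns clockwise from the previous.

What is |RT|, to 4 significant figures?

24.64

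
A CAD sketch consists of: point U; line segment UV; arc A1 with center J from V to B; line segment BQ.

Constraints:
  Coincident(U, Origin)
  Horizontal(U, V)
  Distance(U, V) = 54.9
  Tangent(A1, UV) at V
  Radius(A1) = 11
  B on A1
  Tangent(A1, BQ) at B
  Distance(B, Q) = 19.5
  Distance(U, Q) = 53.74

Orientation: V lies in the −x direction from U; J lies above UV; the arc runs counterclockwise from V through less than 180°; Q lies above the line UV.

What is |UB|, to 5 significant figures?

45.292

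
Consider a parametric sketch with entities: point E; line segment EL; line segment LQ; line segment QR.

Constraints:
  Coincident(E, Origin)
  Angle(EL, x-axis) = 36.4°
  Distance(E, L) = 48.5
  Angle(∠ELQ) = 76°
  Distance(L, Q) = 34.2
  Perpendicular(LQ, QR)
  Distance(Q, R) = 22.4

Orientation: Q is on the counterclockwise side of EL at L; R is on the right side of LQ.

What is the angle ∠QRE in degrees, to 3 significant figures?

17.9°

E is at the origin; EL runs at 36.4° with length 48.5, so L = 48.5·(cos 36.4°, sin 36.4°) = (39.0, 28.8). ∠ELQ = 76.0°, so LQ runs at 36.4° + (180° − 76.0°) = 140° from the x-axis; with |LQ| = 34.2, Q = L + 34.2·(cos 140°, sin 140°) = (12.7, 50.6). The perpendicularity gives QR at right angles to LQ; with |QR| = 22.4 on the right of LQ, R = Q + 22.4·(0.637, 0.771) = (27.0, 67.8). Then cos ∠QRE = RQ·RE / (|RQ||RE|), giving 17.9°.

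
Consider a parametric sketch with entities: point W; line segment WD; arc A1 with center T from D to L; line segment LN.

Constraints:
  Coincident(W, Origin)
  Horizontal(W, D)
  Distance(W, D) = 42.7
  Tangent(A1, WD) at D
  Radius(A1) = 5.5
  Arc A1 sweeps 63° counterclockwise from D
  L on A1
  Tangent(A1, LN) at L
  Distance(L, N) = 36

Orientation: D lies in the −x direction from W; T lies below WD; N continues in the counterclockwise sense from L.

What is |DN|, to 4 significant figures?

41.01

W is at the origin; WD is horizontal with |WD| = 42.7 and D on the −x side, so D = (-42.70, 0.000). Tangency of A1 to WD means the radius TD is perpendicular to WD, so T = D + (0, -5.5) = (-42.70, -5.500). On A1, D sits at bearing 90° from T; a 63° counterclockwise sweep puts L at bearing 153°, so L = T + 5.5·(cos 153°, sin 153°) = (-47.60, -3.003). A1 meets LN tangentially, so TL is at right angles to LN, so LN runs along (−sin 153°, cos 153°); with |LN| = 36.0, N = (-63.94, -35.08). Then |DN| = |N − D| = 41.01.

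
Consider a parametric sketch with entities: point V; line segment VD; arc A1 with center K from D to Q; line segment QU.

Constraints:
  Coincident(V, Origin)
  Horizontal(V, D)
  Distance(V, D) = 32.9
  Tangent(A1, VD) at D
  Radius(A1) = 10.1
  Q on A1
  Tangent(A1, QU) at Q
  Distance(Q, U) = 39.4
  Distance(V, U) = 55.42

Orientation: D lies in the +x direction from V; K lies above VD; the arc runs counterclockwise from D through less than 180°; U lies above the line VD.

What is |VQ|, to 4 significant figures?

44.41

Checks: |KQ| = 10.10 ✓; ∠(KQ, QU) = 90.00° ✓; |QU| = 39.40 ✓; |VU| = 55.42 ✓.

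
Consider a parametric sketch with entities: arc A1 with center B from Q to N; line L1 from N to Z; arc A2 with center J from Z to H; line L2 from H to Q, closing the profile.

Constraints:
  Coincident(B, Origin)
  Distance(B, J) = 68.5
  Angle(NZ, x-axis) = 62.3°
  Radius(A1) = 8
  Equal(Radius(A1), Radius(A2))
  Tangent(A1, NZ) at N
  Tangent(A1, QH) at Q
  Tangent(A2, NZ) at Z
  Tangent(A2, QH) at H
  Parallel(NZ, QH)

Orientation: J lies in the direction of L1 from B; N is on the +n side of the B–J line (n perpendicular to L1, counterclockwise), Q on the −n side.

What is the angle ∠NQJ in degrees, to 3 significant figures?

83.3°

The slot axis is L1's direction at 62.3°, so u = (cos 62.3°, sin 62.3°) = (0.465, 0.885) and n = (−sin 62.3°, cos 62.3°) = (-0.885, 0.465). B is at the origin and J lies 68.5 along u from B, so J = 68.5·u = (31.8, 60.6). Tangency of A1 to both parallel lines with radius 8.0 puts N and Q at B ± 8.0·n: N = (-7.08, 3.72), Q = (7.08, -3.72). Then cos ∠NQJ = QN·QJ / (|QN||QJ|), giving 83.3°.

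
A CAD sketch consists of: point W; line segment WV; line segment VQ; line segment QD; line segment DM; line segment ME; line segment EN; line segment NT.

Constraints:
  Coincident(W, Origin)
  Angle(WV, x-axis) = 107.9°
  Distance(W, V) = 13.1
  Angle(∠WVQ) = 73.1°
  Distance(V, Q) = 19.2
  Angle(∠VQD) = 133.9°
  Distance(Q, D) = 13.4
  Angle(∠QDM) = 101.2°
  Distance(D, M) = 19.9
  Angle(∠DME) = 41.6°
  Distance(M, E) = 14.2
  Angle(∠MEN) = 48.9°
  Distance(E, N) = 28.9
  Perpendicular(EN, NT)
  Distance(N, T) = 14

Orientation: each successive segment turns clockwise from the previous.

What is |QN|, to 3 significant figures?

34.6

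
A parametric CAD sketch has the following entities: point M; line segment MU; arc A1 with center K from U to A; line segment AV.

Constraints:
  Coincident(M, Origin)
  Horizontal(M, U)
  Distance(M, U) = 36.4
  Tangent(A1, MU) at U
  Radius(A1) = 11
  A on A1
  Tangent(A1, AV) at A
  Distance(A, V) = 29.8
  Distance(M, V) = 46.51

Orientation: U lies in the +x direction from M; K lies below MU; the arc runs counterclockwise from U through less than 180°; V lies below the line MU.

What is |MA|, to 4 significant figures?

27.44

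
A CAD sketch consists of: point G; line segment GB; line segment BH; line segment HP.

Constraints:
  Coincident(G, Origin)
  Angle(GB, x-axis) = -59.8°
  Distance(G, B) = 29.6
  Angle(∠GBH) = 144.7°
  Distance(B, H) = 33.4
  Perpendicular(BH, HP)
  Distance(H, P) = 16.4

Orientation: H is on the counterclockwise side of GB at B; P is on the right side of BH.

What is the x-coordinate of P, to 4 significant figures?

38.48

∠GBH = 144.7°, so BH runs at -59.8° + (180° − 144.7°) = -24.50° from the x-axis; with |BH| = 33.4, H = B + 33.4·(cos -24.50°, sin -24.50°) = (45.28, -39.43). The perpendicularity gives HP at right angles to BH; with |HP| = 16.4 on the right of BH, P = H + 16.4·(-0.4147, -0.9100) = (38.48, -54.36). So P.x = 38.48.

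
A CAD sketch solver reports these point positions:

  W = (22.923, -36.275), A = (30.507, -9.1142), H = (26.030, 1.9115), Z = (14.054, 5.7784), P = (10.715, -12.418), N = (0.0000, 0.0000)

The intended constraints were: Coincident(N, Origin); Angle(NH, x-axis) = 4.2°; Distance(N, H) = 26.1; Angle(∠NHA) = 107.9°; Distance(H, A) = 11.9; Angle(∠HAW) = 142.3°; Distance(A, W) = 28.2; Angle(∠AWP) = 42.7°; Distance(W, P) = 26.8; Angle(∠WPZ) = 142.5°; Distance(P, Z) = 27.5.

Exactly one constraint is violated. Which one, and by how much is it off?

Distance(P, Z) = 27.5 — off by 9.00.

N = (0.00, 0.00) ✓; NH at 4.200° ✓; |NH| = 26.10 ✓; ∠NHA = 107.9° ✓; |HA| = 11.90 ✓; ∠HAW = 142.3° ✓; |AW| = 28.20 ✓; ∠AWP = 42.70° ✓; |WP| = 26.80 ✓; ∠WPZ = 142.5° ✓; |PZ| = 18.50 ✗.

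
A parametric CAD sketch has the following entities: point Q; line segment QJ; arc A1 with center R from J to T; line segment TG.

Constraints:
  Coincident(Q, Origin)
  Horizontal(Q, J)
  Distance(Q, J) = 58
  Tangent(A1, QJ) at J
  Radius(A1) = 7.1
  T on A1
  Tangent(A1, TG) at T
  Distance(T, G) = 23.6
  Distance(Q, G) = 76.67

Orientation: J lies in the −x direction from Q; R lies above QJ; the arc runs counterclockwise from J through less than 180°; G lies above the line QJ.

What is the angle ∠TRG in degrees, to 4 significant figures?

73.26°

Checks: ∠(RJ, JQ) = 90.00° ✓; |RT| = 7.100 ✓; ∠(RT, TG) = 90.00° ✓; |TG| = 23.60 ✓; |QG| = 76.67 ✓.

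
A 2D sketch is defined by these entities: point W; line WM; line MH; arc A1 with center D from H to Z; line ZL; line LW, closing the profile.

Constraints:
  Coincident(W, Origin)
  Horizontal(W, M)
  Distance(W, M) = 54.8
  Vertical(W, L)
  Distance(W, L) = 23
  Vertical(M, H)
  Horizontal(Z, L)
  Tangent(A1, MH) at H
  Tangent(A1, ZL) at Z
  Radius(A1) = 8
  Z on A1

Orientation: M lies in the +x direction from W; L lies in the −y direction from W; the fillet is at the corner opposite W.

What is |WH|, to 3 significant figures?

56.8

The virtual corner opposite W is at (54.8, -23.0). The tangent condition forces DH to be normal to MH and since A1 is tangent to ZL there, DZ ⟂ ZL, with radius 8.0, so the center D sits 8.0 in from both sides at D = (46.8, -15.0). That places the tangent points at H = (54.8, -15.0) on MH and Z = (46.8, -23.0) on ZL. Then |WH| = |H − W| = 56.8.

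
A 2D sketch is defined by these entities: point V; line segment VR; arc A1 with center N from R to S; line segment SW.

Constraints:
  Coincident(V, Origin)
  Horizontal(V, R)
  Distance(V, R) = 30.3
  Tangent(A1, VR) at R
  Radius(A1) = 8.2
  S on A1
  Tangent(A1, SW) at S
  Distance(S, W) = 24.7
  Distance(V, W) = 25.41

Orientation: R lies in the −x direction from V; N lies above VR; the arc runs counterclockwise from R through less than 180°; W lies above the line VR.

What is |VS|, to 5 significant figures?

23.858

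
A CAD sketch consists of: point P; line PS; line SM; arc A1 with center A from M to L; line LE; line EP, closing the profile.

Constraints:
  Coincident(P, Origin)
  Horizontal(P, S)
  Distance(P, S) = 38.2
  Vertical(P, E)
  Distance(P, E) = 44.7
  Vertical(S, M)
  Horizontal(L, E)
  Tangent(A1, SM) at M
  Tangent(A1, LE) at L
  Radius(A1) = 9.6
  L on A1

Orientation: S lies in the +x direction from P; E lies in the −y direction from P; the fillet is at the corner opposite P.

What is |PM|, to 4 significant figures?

51.88

P is at the origin; P and S share the same y with |PS| = 38.2 and S on the +x side, so S = (38.20, 0.000). PE is vertical with |PE| = 44.7 and E on the −y side, so E = (0.000, -44.70). The virtual corner opposite P is at (38.20, -44.70). A1 meets SM tangentially, so AM is at right angles to SM and tangency of A1 to LE means the radius AL is perpendicular to LE, with radius 9.6, so the center A sits 9.6 in from both sides at A = (28.60, -35.10). That places the tangent points at M = (38.20, -35.10) on SM and L = (28.60, -44.70) on LE. Then |PM| = |M − P| = 51.88.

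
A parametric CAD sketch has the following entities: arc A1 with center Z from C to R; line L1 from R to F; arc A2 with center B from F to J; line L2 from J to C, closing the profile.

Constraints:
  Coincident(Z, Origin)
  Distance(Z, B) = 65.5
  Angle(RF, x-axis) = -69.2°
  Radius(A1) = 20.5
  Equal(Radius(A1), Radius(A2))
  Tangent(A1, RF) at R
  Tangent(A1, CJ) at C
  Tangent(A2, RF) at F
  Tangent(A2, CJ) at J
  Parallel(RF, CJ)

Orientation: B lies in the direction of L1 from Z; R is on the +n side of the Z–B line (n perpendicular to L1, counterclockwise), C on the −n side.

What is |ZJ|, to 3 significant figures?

68.6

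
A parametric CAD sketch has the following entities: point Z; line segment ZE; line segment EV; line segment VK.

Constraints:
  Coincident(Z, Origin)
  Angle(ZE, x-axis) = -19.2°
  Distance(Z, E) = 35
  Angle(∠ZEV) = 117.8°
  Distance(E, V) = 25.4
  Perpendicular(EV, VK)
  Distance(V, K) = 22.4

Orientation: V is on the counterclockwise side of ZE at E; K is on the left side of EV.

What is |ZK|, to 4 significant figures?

42.59

Z is at the origin; ZE runs at -19.2° with length 35.0, so E = 35.0·(cos -19.2°, sin -19.2°) = (33.05, -11.51). ∠ZEV = 117.8°, so EV runs at -19.2° + (180° − 117.8°) = 43.00° from the x-axis; with |EV| = 25.4, V = E + 25.4·(cos 43.00°, sin 43.00°) = (51.63, 5.812). EV ⟂ VK; with |VK| = 22.4 on the left of EV, K = V + 22.4·(-0.6820, 0.7314) = (36.35, 22.19). Then |ZK| = |K − Z| = 42.59.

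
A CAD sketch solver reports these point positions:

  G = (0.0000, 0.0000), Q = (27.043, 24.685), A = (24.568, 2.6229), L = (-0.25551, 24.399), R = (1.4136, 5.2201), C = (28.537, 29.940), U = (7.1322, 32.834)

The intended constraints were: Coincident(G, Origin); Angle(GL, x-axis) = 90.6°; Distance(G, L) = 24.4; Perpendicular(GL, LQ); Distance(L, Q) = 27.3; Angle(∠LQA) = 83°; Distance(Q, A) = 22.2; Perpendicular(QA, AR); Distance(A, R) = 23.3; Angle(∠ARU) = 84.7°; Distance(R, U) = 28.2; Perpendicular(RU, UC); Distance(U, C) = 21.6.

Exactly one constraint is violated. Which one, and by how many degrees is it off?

Perpendicular(RU, UC) — off by 4.00°.

G = (0.00, 0.00) ✓; GL at 90.60° ✓; |GL| = 24.40 ✓; ∠(GL, LQ) = 90.00° ✓; |LQ| = 27.30 ✓; ∠LQA = 83.00° ✓; |QA| = 22.20 ✓; ∠(QA, AR) = 90.00° ✓; |AR| = 23.30 ✓; ∠ARU = 84.70° ✓; |RU| = 28.20 ✓; ∠(RU, UC) = 86.00° ✗; |UC| = 21.60 ✓.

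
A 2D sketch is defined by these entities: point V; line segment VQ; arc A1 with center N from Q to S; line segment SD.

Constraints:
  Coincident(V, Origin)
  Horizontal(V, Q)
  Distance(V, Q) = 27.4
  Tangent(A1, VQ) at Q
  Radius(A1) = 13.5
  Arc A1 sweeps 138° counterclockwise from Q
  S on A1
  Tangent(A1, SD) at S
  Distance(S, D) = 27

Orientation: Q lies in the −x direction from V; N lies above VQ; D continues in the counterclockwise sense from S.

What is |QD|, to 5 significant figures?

43.037

V is at the origin; VQ is horizontal with |VQ| = 27.4 and Q on the −x side, so Q = (-27.400, 0.0000). Tangency of A1 to VQ means the radius NQ is perpendicular to VQ, so N = Q + (0, 13.5) = (-27.400, 13.500). On A1, Q sits at bearing -90° from N; a 138° counterclockwise sweep puts S at bearing 48°, so S = N + 13.5·(cos 48°, sin 48°) = (-18.367, 23.532). Tangency of A1 to SD means the radius NS is perpendicular to SD, so SD runs along (−sin 48°, cos 48°); with |SD| = 27.0, D = (-38.432, 41.599). Then |QD| = |D − Q| = 43.037.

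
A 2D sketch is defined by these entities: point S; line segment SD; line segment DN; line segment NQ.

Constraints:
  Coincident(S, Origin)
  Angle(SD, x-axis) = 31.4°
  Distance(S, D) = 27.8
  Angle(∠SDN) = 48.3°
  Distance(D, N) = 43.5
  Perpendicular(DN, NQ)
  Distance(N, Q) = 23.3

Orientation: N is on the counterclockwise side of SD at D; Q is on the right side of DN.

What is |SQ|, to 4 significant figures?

50.66

∠SDN = 48.3°, so DN runs at 31.4° + (180° − 48.3°) = 163.1° from the x-axis; with |DN| = 43.5, N = D + 43.5·(cos 163.1°, sin 163.1°) = (-17.89, 27.13). DN is perpendicular to NQ; with |NQ| = 23.3 on the right of DN, Q = N + 23.3·(0.2907, 0.9568) = (-11.12, 49.42). Then |SQ| = |Q − S| = 50.66.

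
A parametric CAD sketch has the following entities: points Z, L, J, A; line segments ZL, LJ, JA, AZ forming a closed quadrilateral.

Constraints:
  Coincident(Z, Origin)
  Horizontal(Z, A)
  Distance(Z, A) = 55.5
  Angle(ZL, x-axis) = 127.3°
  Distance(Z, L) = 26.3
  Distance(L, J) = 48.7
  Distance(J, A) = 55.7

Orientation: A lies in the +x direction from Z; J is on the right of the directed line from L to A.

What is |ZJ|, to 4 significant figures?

23.63

Z is at the origin; Z and A share the same y with |ZA| = 55.5 and A in +x, so A = (55.5, 0). ZL runs at 127.3° with |ZL| = 26.3, so L = (-15.94, 20.92). J is determined by |LJ| = 48.7 and |JA| = 55.7 together: it lies at the intersection of circle(L, 48.7) and circle(A, 55.7). With |LA| = 74.44, the foot of the radical line on LA is 32.31 from L and the perpendicular offset is √(48.7² − 32.31²) = 36.44. Taking the right-of-LA solution: J = (4.829, -23.13).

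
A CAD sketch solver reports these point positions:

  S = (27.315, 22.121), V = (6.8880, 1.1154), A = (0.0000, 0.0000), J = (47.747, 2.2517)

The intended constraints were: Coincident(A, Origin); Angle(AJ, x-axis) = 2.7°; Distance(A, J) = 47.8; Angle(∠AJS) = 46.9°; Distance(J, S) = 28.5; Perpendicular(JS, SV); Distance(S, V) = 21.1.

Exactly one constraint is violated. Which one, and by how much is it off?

Distance(S, V) = 21.1 — off by 8.20.

A = (0.00, 0.00) ✓; AJ at 2.700° ✓; |AJ| = 47.80 ✓; ∠AJS = 46.90° ✓; |JS| = 28.50 ✓; ∠(JS, SV) = 90.00° ✓; |SV| = 29.30 ✗.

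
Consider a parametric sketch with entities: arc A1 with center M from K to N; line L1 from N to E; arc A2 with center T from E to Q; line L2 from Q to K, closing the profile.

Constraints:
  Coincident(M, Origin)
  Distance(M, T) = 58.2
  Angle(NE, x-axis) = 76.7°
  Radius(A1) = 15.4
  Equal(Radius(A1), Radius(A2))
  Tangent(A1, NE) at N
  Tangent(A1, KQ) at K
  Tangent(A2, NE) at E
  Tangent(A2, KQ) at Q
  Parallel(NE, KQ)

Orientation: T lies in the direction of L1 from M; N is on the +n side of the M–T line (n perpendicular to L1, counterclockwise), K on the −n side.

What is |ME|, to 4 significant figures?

60.20

The slot axis is L1's direction at 76.7°, so u = (cos 76.7°, sin 76.7°) = (0.2300, 0.9732) and n = (−sin 76.7°, cos 76.7°) = (-0.9732, 0.2300). M is at the origin and T lies 58.2 along u from M, so T = 58.2·u = (13.39, 56.64). Tangency of A1 to both parallel lines with radius 15.4 puts N and K at M ± 15.4·n: N = (-14.99, 3.543), K = (14.99, -3.543). Equal radii place E and Q the same way about T: E = T + 15.4·n = (-1.598, 60.18), Q = T − 15.4·n = (28.38, 53.10). Then |ME| = |E − M| = 60.20.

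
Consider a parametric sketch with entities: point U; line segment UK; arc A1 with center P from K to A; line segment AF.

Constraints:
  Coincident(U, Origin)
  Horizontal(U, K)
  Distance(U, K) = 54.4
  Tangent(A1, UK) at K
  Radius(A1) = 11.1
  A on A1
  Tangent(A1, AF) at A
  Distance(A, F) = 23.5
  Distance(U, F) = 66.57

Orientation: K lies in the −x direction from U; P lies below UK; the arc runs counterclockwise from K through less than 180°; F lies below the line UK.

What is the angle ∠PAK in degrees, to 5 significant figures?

33.340°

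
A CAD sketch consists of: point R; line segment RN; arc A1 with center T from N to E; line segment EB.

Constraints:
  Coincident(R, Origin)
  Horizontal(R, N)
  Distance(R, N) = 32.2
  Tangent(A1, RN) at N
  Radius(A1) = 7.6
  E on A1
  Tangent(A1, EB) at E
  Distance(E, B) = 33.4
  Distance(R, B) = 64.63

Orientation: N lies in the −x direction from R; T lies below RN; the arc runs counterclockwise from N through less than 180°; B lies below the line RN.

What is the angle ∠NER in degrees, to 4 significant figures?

23.96°

R is at the origin; RN is horizontal with |RN| = 32.2 and N on the −x side, so N = (-32.20, 0.000). Since A1 is tangent to RN there, TN ⟂ RN, so T = N + (0, -7.6) = (-32.20, -7.600). Since TE ⟂ EB (tangency), |TB| = √(7.6² + 33.4²) = 34.25 regardless of where E sits on A1. So B lies on both circle(R, 64.63) and circle(T, 34.25); the below-RN intersection is B = (-56.04, -32.20). E is the foot of the tangent from B: E = (-38.69, -3.653).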